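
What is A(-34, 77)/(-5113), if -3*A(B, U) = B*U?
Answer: -2618/15339 ≈ -0.17068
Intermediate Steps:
A(B, U) = -B*U/3
A(-34, 77)/(-5113) = -1/3*(-34)*77/(-5113) = (2618/3)*(-1/5113) = -2618/15339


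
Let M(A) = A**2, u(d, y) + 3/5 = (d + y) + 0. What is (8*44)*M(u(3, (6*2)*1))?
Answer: 1824768/25 ≈ 72991.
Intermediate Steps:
u(d, y) = -3/5 + d + y (u(d, y) = -3/5 + ((d + y) + 0) = -3/5 + (d + y) = -3/5 + d + y)
(8*44)*M(u(3, (6*2)*1)) = (8*44)*(-3/5 + 3 + (6*2)*1)**2 = 352*(-3/5 + 3 + 12*1)**2 = 352*(-3/5 + 3 + 12)**2 = 352*(72/5)**2 = 352*(5184/25) = 1824768/25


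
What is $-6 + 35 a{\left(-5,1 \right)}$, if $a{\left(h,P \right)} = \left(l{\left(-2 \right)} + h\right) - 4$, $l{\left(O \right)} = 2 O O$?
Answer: $-41$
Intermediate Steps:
$l{\left(O \right)} = 2 O^{2}$
$a{\left(h,P \right)} = 4 + h$ ($a{\left(h,P \right)} = \left(2 \left(-2\right)^{2} + h\right) - 4 = \left(2 \cdot 4 + h\right) - 4 = \left(8 + h\right) - 4 = 4 + h$)
$-6 + 35 a{\left(-5,1 \right)} = -6 + 35 \left(4 - 5\right) = -6 + 35 \left(-1\right) = -6 - 35 = -41$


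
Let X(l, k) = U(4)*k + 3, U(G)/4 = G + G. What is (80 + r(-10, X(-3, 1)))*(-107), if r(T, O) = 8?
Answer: -9416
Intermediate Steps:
U(G) = 8*G (U(G) = 4*(G + G) = 4*(2*G) = 8*G)
X(l, k) = 3 + 32*k (X(l, k) = (8*4)*k + 3 = 32*k + 3 = 3 + 32*k)
(80 + r(-10, X(-3, 1)))*(-107) = (80 + 8)*(-107) = 88*(-107) = -9416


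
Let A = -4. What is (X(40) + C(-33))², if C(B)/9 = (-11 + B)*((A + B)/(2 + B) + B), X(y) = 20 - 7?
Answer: 152770757881/961 ≈ 1.5897e+8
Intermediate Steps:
X(y) = 13
C(B) = 9*(-11 + B)*(B + (-4 + B)/(2 + B)) (C(B) = 9*((-11 + B)*((-4 + B)/(2 + B) + B)) = 9*((-11 + B)*(B + (-4 + B)/(2 + B))) = 9*(-11 + B)*(B + (-4 + B)/(2 + B)))
(X(40) + C(-33))² = (13 + 9*(44 + (-33)³ - 37*(-33) - 8*(-33)²)/(2 - 33))² = (13 + 9*(44 - 35937 + 1221 - 8*1089)/(-31))² = (13 + 9*(-1/31)*(44 - 35937 + 1221 - 8712))² = (13 + 9*(-1/31)*(-43384))² = (13 + 390456/31)² = (390859/31)² = 152770757881/961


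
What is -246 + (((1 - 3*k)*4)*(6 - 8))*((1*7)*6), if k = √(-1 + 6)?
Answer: -582 + 1008*√5 ≈ 1672.0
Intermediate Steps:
k = √5 ≈ 2.2361
-246 + (((1 - 3*k)*4)*(6 - 8))*((1*7)*6) = -246 + (((1 - 3*√5)*4)*(6 - 8))*((1*7)*6) = -246 + ((4 - 12*√5)*(-2))*(7*6) = -246 + (-8 + 24*√5)*42 = -246 + (-336 + 1008*√5) = -582 + 1008*√5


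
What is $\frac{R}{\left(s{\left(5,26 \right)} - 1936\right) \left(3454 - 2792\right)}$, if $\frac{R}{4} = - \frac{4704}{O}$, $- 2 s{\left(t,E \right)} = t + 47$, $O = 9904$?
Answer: $\frac{98}{66998703} \approx 1.4627 \cdot 10^{-6}$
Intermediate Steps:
$s{\left(t,E \right)} = - \frac{47}{2} - \frac{t}{2}$ ($s{\left(t,E \right)} = - \frac{t + 47}{2} = - \frac{47 + t}{2} = - \frac{47}{2} - \frac{t}{2}$)
$R = - \frac{1176}{619}$ ($R = 4 \left(- \frac{4704}{9904}\right) = 4 \left(\left(-4704\right) \frac{1}{9904}\right) = 4 \left(- \frac{294}{619}\right) = - \frac{1176}{619} \approx -1.8998$)
$\frac{R}{\left(s{\left(5,26 \right)} - 1936\right) \left(3454 - 2792\right)} = - \frac{1176}{619 \left(\left(- \frac{47}{2} - \frac{5}{2}\right) - 1936\right) \left(3454 - 2792\right)} = - \frac{1176}{619 \left(\left(- \frac{47}{2} - \frac{5}{2}\right) - 1936\right) 662} = - \frac{1176}{619 \left(-26 - 1936\right) 662} = - \frac{1176}{619 \left(\left(-1962\right) 662\right)} = - \frac{1176}{619 \left(-1298844\right)} = \left(- \frac{1176}{619}\right) \left(- \frac{1}{1298844}\right) = \frac{98}{66998703}$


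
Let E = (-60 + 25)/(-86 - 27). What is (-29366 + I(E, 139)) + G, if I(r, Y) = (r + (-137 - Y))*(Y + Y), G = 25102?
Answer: -9142366/113 ≈ -80906.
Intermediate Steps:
E = 35/113 (E = -35/(-113) = -35*(-1/113) = 35/113 ≈ 0.30973)
I(r, Y) = 2*Y*(-137 + r - Y) (I(r, Y) = (-137 + r - Y)*(2*Y) = 2*Y*(-137 + r - Y))
(-29366 + I(E, 139)) + G = (-29366 + 2*139*(-137 + 35/113 - 1*139)) + 25102 = (-29366 + 2*139*(-137 + 35/113 - 139)) + 25102 = (-29366 + 2*139*(-31153/113)) + 25102 = (-29366 - 8660534/113) + 25102 = -11978892/113 + 25102 = -9142366/113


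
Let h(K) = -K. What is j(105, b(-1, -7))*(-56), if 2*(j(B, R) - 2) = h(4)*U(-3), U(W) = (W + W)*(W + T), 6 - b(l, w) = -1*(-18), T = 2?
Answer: 560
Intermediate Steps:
b(l, w) = -12 (b(l, w) = 6 - (-1)*(-18) = 6 - 1*18 = 6 - 18 = -12)
U(W) = 2*W*(2 + W) (U(W) = (W + W)*(W + 2) = (2*W)*(2 + W) = 2*W*(2 + W))
j(B, R) = -10 (j(B, R) = 2 + ((-1*4)*(2*(-3)*(2 - 3)))/2 = 2 + (-8*(-3)*(-1))/2 = 2 + (-4*6)/2 = 2 + (½)*(-24) = 2 - 12 = -10)
j(105, b(-1, -7))*(-56) = -10*(-56) = 560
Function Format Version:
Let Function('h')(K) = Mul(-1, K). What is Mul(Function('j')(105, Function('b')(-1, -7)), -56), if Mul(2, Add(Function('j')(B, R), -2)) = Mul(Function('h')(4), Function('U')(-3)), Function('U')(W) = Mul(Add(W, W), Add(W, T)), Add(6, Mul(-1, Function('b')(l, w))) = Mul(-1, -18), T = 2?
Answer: 560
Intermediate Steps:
Function('b')(l, w) = -12 (Function('b')(l, w) = Add(6, Mul(-1, Mul(-1, -18))) = Add(6, Mul(-1, 18)) = Add(6, -18) = -12)
Function('U')(W) = Mul(2, W, Add(2, W)) (Function('U')(W) = Mul(Add(W, W), Add(W, 2)) = Mul(Mul(2, W), Add(2, W)) = Mul(2, W, Add(2, W)))
Function('j')(B, R) = -10 (Function('j')(B, R) = Add(2, Mul(Rational(1, 2), Mul(Mul(-1, 4), Mul(2, -3, Add(2, -3))))) = Add(2, Mul(Rational(1, 2), Mul(-4, Mul(2, -3, -1)))) = Add(2, Mul(Rational(1, 2), Mul(-4, 6))) = Add(2, Mul(Rational(1, 2), -24)) = Add(2, -12) = -10)
Mul(Function('j')(105, Function('b')(-1, -7)), -56) = Mul(-10, -56) = 560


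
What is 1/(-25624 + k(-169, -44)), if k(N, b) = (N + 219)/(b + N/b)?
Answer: -1767/45279808 ≈ -3.9024e-5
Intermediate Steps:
k(N, b) = (219 + N)/(b + N/b)
1/(-25624 + k(-169, -44)) = 1/(-25624 - 44*(219 - 169)/(-169 + (-44)²)) = 1/(-25624 - 44*50/(-169 + 1936)) = 1/(-25624 - 44*50/1767) = 1/(-25624 - 44*1/1767*50) = 1/(-25624 - 2200/1767) = 1/(-45279808/1767) = -1767/45279808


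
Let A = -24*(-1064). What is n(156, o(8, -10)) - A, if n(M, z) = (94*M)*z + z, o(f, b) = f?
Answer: 91784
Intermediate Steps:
n(M, z) = z + 94*M*z (n(M, z) = 94*M*z + z = z + 94*M*z)
A = 25536
n(156, o(8, -10)) - A = 8*(1 + 94*156) - 1*25536 = 8*(1 + 14664) - 25536 = 8*14665 - 25536 = 117320 - 25536 = 91784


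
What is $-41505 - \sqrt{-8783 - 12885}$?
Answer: $-41505 - 2 i \sqrt{5417} \approx -41505.0 - 147.2 i$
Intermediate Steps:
$-41505 - \sqrt{-8783 - 12885} = -41505 - \sqrt{-21668} = -41505 - 2 i \sqrt{5417}$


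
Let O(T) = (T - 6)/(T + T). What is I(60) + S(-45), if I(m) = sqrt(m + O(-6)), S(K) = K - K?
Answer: sqrt(61) ≈ 7.8102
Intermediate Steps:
S(K) = 0
O(T) = (-6 + T)/(2*T) (O(T) = (-6 + T)/((2*T)) = (-6 + T)*(1/(2*T)) = (-6 + T)/(2*T))
I(m) = sqrt(1 + m) (I(m) = sqrt(m + (1/2)*(-6 - 6)/(-6)) = sqrt(m + (1/2)*(-1/6)*(-12)) = sqrt(m + 1) = sqrt(1 + m))
I(60) + S(-45) = sqrt(1 + 60) + 0 = sqrt(61) + 0 = sqrt(61)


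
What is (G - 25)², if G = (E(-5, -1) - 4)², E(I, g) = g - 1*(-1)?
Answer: 81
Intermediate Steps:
E(I, g) = 1 + g (E(I, g) = g + 1 = 1 + g)
G = 16 (G = ((1 - 1) - 4)² = (0 - 4)² = (-4)² = 16)
(G - 25)² = (16 - 25)² = (-9)² = 81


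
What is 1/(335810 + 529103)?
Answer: 1/864913 ≈ 1.1562e-6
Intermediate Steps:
1/(335810 + 529103) = 1/864913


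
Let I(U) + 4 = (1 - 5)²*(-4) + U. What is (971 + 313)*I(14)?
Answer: -69336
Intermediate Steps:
I(U) = -68 + U (I(U) = -4 + ((1 - 5)²*(-4) + U) = -4 + ((-4)²*(-4) + U) = -4 + (16*(-4) + U) = -4 + (-64 + U) = -68 + U)
(971 + 313)*I(14) = (971 + 313)*(-68 + 14) = 1284*(-54) = -69336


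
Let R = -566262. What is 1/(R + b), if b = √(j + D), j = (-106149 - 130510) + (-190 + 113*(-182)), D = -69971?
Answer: -283131/160326490015 - I*√327386/320652980030 ≈ -1.766e-6 - 1.7844e-9*I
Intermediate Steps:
j = -257415 (j = -236659 + (-190 - 20566) = -236659 - 20756 = -257415)
b = I*√327386 (b = √(-257415 - 69971) = √(-327386) = I*√327386 ≈ 572.18*I)
1/(R + b) = 1/(-566262 + I*√327386)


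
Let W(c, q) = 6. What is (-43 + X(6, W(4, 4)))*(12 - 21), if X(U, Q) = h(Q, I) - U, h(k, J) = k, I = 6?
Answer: 387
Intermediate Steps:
X(U, Q) = Q - U
(-43 + X(6, W(4, 4)))*(12 - 21) = (-43 + (6 - 1*6))*(12 - 21) = (-43 + (6 - 6))*(-9) = (-43 + 0)*(-9) = -43*(-9) = 387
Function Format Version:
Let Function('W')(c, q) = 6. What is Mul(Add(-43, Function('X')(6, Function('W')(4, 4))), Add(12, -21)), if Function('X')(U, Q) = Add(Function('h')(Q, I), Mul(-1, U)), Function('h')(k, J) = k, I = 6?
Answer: 387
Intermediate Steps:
Function('X')(U, Q) = Add(Q, Mul(-1, U))
Mul(Add(-43, Function('X')(6, Function('W')(4, 4))), Add(12, -21)) = Mul(Add(-43, Add(6, Mul(-1, 6))), Add(12, -21)) = Mul(Add(-43, Add(6, -6)), -9) = Mul(Add(-43, 0), -9) = Mul(-43, -9) = 387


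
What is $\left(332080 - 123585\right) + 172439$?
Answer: $380934$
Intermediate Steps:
$\left(332080 - 123585\right) + 172439 = 208495 + 172439 = 380934$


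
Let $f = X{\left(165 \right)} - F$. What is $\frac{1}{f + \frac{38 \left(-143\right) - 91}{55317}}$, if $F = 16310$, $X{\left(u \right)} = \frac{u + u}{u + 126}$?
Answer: $- \frac{5365749}{87509817245} \approx -6.1316 \cdot 10^{-5}$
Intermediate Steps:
$X{\left(u \right)} = \frac{2 u}{126 + u}$
$f = - \frac{1581960}{97}$ ($f = 2 \cdot 165 \frac{1}{126 + 165} - 16310 = 2 \cdot 165 \cdot \frac{1}{291} - 16310 = \frac{110}{97} - 16310 = - \frac{1581960}{97} \approx -16309.0$)
$\frac{1}{f + \frac{38 \left(-143\right) - 91}{55317}} = \frac{1}{- \frac{1581960}{97} + \frac{38 \left(-143\right) - 91}{55317}} = \frac{1}{- \frac{1581960}{97} + \left(-5434 - 91\right) \frac{1}{55317}} = \frac{1}{- \frac{1581960}{97} - \frac{5525}{55317}} = \frac{1}{- \frac{87509817245}{5365749}} = - \frac{5365749}{87509817245}$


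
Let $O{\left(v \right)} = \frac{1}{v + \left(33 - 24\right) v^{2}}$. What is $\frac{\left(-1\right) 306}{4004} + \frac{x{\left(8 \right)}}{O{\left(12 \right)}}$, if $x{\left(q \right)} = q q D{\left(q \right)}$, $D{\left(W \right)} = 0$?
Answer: $- \frac{153}{2002} \approx -0.076424$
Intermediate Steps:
$O{\left(v \right)} = \frac{1}{v + 9 v^{2}}$
$x{\left(q \right)} = 0$ ($x{\left(q \right)} = q q 0 = q^{2} \cdot 0 = 0$)
$\frac{\left(-1\right) 306}{4004} + \frac{x{\left(8 \right)}}{O{\left(12 \right)}} = \frac{\left(-1\right) 306}{4004} + \frac{0}{\frac{1}{12} \frac{1}{1 + 9 \cdot 12}} = \left(-306\right) \frac{1}{4004} + \frac{0}{\frac{1}{12} \frac{1}{1 + 108}} = - \frac{153}{2002} + \frac{0}{\frac{1}{12} \cdot \frac{1}{109}} = - \frac{153}{2002} + 0 \frac{1}{\frac{1}{1308}} = - \frac{153}{2002} + 0 \cdot 1308 = - \frac{153}{2002} + 0 = - \frac{153}{2002}$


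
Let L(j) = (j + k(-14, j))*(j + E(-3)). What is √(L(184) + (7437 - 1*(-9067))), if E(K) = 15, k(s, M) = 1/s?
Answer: 3*√1156526/14 ≈ 230.45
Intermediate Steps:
L(j) = (15 + j)*(-1/14 + j) (L(j) = (j + 1/(-14))*(j + 15) = (j - 1/14)*(15 + j) = (-1/14 + j)*(15 + j) = (15 + j)*(-1/14 + j))
√(L(184) + (7437 - 1*(-9067))) = √((-15/14 + 184² + (209/14)*184) + (7437 - 1*(-9067))) = √((-15/14 + 33856 + 19228/7) + (7437 + 9067)) = √(512425/14 + 16504) = √(743481/14) = 3*√1156526/14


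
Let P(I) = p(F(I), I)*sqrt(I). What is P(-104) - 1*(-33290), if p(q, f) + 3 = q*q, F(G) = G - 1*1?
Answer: 33290 + 22044*I*sqrt(26) ≈ 33290.0 + 1.124e+5*I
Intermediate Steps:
F(G) = -1 + G (F(G) = G - 1 = -1 + G)
p(q, f) = -3 + q**2 (p(q, f) = -3 + q*q = -3 + q**2)
P(I) = sqrt(I)*(-3 + (-1 + I)**2) (P(I) = (-3 + (-1 + I)**2)*sqrt(I) = sqrt(I)*(-3 + (-1 + I)**2))
P(-104) - 1*(-33290) = sqrt(-104)*(-3 + (-1 - 104)**2) - 1*(-33290) = (2*I*sqrt(26))*(-3 + (-105)**2) + 33290 = (2*I*sqrt(26))*(-3 + 11025) + 33290 = (2*I*sqrt(26))*11022 + 33290 = 22044*I*sqrt(26) + 33290 = 33290 + 22044*I*sqrt(26)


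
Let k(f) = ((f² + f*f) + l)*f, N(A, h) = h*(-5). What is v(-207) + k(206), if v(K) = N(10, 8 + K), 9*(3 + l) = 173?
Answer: 157391719/9 ≈ 1.7488e+7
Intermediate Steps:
l = 146/9 (l = -3 + (⅑)*173 = -3 + 173/9 = 146/9 ≈ 16.222)
N(A, h) = -5*h
v(K) = -40 - 5*K (v(K) = -5*(8 + K) = -40 - 5*K)
k(f) = f*(146/9 + 2*f²) (k(f) = ((f² + f*f) + 146/9)*f = ((f² + f²) + 146/9)*f = (2*f² + 146/9)*f = (146/9 + 2*f²)*f = f*(146/9 + 2*f²))
v(-207) + k(206) = (-40 - 5*(-207)) + 2*206*(73/9 + 206²) = (-40 + 1035) + 2*206*(73/9 + 42436) = 995 + 2*206*(381997/9) = 995 + 157382764/9 = 157391719/9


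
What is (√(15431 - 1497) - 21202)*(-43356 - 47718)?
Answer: 1930950948 - 91074*√13934 ≈ 1.9202e+9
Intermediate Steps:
(√(15431 - 1497) - 21202)*(-43356 - 47718) = (√13934 - 21202)*(-91074) = (-21202 + √13934)*(-91074) = 1930950948 - 91074*√13934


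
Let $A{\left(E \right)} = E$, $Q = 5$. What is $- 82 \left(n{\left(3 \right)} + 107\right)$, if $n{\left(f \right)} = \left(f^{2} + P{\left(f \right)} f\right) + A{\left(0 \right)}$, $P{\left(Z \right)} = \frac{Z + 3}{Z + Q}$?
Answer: $- \frac{19393}{2} \approx -9696.5$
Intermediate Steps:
$P{\left(Z \right)} = \frac{3 + Z}{5 + Z}$ ($P{\left(Z \right)} = \frac{Z + 3}{Z + 5} = \frac{3 + Z}{5 + Z}$)
$n{\left(f \right)} = f^{2} + \frac{f \left(3 + f\right)}{5 + f}$ ($n{\left(f \right)} = \left(f^{2} + \frac{3 + f}{5 + f} f\right) + 0 = \left(f^{2} + \frac{f \left(3 + f\right)}{5 + f}\right) + 0 = f^{2} + \frac{f \left(3 + f\right)}{5 + f}$)
$- 82 \left(n{\left(3 \right)} + 107\right) = - 82 \left(\frac{3 \left(3 + 3 + 3 \left(5 + 3\right)\right)}{5 + 3} + 107\right) = - 82 \left(\frac{3 \left(3 + 3 + 3 \cdot 8\right)}{8} + 107\right) = - 82 \left(3 \cdot \frac{1}{8} \left(3 + 3 + 24\right) + 107\right) = - 82 \left(3 \cdot \frac{1}{8} \cdot 30 + 107\right) = - 82 \left(\frac{45}{4} + 107\right) = \left(-82\right) \frac{473}{4} = - \frac{19393}{2}$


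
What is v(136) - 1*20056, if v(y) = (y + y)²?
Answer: 53928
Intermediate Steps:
v(y) = 4*y² (v(y) = (2*y)² = 4*y²)
v(136) - 1*20056 = 4*136² - 1*20056 = 4*18496 - 20056 = 73984 - 20056 = 53928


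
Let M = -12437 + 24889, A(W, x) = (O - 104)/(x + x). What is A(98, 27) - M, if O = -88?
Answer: -112100/9 ≈ -12456.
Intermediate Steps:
A(W, x) = -96/x (A(W, x) = (-88 - 104)/(x + x) = -192*1/(2*x) = -96/x)
M = 12452
A(98, 27) - M = -96/27 - 1*12452 = -96*1/27 - 12452 = -32/9 - 12452 = -112100/9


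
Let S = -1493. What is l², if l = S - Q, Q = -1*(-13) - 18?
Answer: 2214144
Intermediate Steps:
Q = -5 (Q = 13 - 18 = -5)
l = -1488 (l = -1493 - 1*(-5) = -1493 + 5 = -1488)
l² = (-1488)² = 2214144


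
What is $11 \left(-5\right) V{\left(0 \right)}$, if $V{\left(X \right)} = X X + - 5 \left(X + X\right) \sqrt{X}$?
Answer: $0$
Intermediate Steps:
$V{\left(X \right)} = X^{2} - 10 X^{\frac{3}{2}}$ ($V{\left(X \right)} = X^{2} + - 5 \cdot 2 X \sqrt{X} = X^{2} + - 10 X \sqrt{X} = X^{2} - 10 X^{\frac{3}{2}}$)
$11 \left(-5\right) V{\left(0 \right)} = 11 \left(-5\right) \left(0^{2} - 10 \cdot 0^{\frac{3}{2}}\right) = - 55 \left(0 - 0\right) = - 55 \left(0 + 0\right) = \left(-55\right) 0 = 0$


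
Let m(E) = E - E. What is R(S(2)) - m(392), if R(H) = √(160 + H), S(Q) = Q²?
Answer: 2*√41 ≈ 12.806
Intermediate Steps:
m(E) = 0
R(S(2)) - m(392) = √(160 + 2²) - 1*0 = √(160 + 4) + 0 = √164 + 0 = 2*√41 + 0 = 2*√41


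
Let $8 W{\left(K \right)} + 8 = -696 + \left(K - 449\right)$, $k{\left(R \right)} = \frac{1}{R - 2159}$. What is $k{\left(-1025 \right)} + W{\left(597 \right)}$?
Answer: $- \frac{221289}{3184} \approx -69.5$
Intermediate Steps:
$k{\left(R \right)} = \frac{1}{-2159 + R}$
$W{\left(K \right)} = - \frac{1153}{8} + \frac{K}{8}$ ($W{\left(K \right)} = -1 + \frac{-696 + \left(K - 449\right)}{8} = -1 + \frac{-696 + \left(-449 + K\right)}{8} = -1 + \frac{-1145 + K}{8} = -1 + \left(- \frac{1145}{8} + \frac{K}{8}\right) = - \frac{1153}{8} + \frac{K}{8}$)
$k{\left(-1025 \right)} + W{\left(597 \right)} = \frac{1}{-2159 - 1025} + \left(- \frac{1153}{8} + \frac{1}{8} \cdot 597\right) = \frac{1}{-3184} + \left(- \frac{1153}{8} + \frac{597}{8}\right) = - \frac{1}{3184} - \frac{139}{2} = - \frac{221289}{3184}$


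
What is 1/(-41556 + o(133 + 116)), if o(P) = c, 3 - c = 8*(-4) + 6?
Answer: -1/41527 ≈ -2.4081e-5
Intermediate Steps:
c = 29 (c = 3 - (8*(-4) + 6) = 3 - (-32 + 6) = 3 - 1*(-26) = 3 + 26 = 29)
o(P) = 29
1/(-41556 + o(133 + 116)) = 1/(-41556 + 29) = 1/(-41527) = -1/41527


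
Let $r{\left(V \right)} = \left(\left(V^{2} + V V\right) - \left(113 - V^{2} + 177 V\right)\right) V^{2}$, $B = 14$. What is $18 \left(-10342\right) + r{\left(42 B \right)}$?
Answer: $322593832836$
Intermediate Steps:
$r{\left(V \right)} = V^{2} \left(-113 - 177 V + 3 V^{2}\right)$ ($r{\left(V \right)} = \left(\left(V^{2} + V^{2}\right) - \left(113 - V^{2} + 177 V\right)\right) V^{2} = \left(2 V^{2} - \left(113 - V^{2} + 177 V\right)\right) V^{2} = \left(-113 - 177 V + 3 V^{2}\right) V^{2} = V^{2} \left(-113 - 177 V + 3 V^{2}\right)$)
$18 \left(-10342\right) + r{\left(42 B \right)} = 18 \left(-10342\right) + \left(42 \cdot 14\right)^{2} \left(-113 - 177 \cdot 42 \cdot 14 + 3 \left(42 \cdot 14\right)^{2}\right) = -186156 + 588^{2} \left(-113 - 104076 + 3 \cdot 588^{2}\right) = -186156 + 345744 \left(-113 - 104076 + 3 \cdot 345744\right) = -186156 + 345744 \left(-113 - 104076 + 1037232\right) = -186156 + 345744 \cdot 933043 = -186156 + 322594018992 = 322593832836$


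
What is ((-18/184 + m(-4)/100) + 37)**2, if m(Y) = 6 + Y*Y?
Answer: 7289915161/5290000 ≈ 1378.1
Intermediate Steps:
m(Y) = 6 + Y**2
((-18/184 + m(-4)/100) + 37)**2 = ((-18/184 + (6 + (-4)**2)/100) + 37)**2 = ((-18*1/184 + (6 + 16)*(1/100)) + 37)**2 = ((-9/92 + 22*(1/100)) + 37)**2 = ((-9/92 + 11/50) + 37)**2 = (281/2300 + 37)**2 = (85381/2300)**2 = 7289915161/5290000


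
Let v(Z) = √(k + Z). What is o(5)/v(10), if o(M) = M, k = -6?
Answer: 5/2 ≈ 2.5000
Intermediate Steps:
v(Z) = √(-6 + Z)
o(5)/v(10) = 5/√(-6 + 10) = 5/√4 = 5/2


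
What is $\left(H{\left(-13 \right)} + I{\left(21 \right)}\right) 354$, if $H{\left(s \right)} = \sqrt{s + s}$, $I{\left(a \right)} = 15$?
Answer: $5310 + 354 i \sqrt{26} \approx 5310.0 + 1805.1 i$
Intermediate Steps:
$H{\left(s \right)} = \sqrt{2} \sqrt{s}$ ($H{\left(s \right)} = \sqrt{2 s} = \sqrt{2} \sqrt{s}$)
$\left(H{\left(-13 \right)} + I{\left(21 \right)}\right) 354 = \left(\sqrt{2} \sqrt{-13} + 15\right) 354 = \left(\sqrt{2} i \sqrt{13} + 15\right) 354 = \left(i \sqrt{26} + 15\right) 354 = \left(15 + i \sqrt{26}\right) 354 = 5310 + 354 i \sqrt{26}$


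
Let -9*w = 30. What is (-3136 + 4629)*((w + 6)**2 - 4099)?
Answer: -54982711/9 ≈ -6.1092e+6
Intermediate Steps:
w = -10/3 (w = -1/9*30 = -10/3 ≈ -3.3333)
(-3136 + 4629)*((w + 6)**2 - 4099) = (-3136 + 4629)*((-10/3 + 6)**2 - 4099) = 1493*((8/3)**2 - 4099) = 1493*(64/9 - 4099) = 1493*(-36827/9) = -54982711/9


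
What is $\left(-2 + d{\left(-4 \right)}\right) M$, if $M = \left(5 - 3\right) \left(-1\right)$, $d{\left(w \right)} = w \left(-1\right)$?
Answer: $-4$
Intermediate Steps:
$d{\left(w \right)} = - w$
$M = -2$ ($M = 2 \left(-1\right) = -2$)
$\left(-2 + d{\left(-4 \right)}\right) M = \left(-2 - -4\right) \left(-2\right) = \left(-2 + 4\right) \left(-2\right) = 2 \left(-2\right) = -4$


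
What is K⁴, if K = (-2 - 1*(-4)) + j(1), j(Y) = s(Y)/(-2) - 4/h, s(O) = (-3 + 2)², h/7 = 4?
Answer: 130321/38416 ≈ 3.3924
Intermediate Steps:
h = 28 (h = 7*4 = 28)
s(O) = 1 (s(O) = (-1)² = 1)
j(Y) = -9/14 (j(Y) = 1/(-2) - 4/28 = 1*(-½) - 4*1/28 = -½ - ⅐ = -9/14)
K = 19/14 (K = (-2 - 1*(-4)) - 9/14 = (-2 + 4) - 9/14 = 2 - 9/14 = 19/14 ≈ 1.3571)
K⁴ = (19/14)⁴ = 130321/38416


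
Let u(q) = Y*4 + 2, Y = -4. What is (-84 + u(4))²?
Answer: 9604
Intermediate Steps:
u(q) = -14 (u(q) = -4*4 + 2 = -16 + 2 = -14)
(-84 + u(4))² = (-84 - 14)² = (-98)² = 9604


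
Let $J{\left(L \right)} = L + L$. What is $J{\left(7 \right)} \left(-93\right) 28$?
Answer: $-36456$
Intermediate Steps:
$J{\left(L \right)} = 2 L$
$J{\left(7 \right)} \left(-93\right) 28 = 2 \cdot 7 \left(-93\right) 28 = 14 \left(-93\right) 28 = \left(-1302\right) 28 = -36456$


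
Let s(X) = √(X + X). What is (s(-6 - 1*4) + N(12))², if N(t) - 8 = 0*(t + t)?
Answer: 44 + 32*I*√5 ≈ 44.0 + 71.554*I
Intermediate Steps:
N(t) = 8 (N(t) = 8 + 0*(t + t) = 8 + 0*(2*t) = 8 + 0 = 8)
s(X) = √2*√X (s(X) = √(2*X) = √2*√X)
(s(-6 - 1*4) + N(12))² = (√2*√(-6 - 1*4) + 8)² = (√2*√(-6 - 4) + 8)² = (√2*√(-10) + 8)² = (√2*(I*√10) + 8)² = (2*I*√5 + 8)² = (8 + 2*I*√5)²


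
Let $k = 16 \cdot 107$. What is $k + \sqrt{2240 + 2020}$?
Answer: $1712 + 2 \sqrt{1065} \approx 1777.3$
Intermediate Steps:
$k = 1712$
$k + \sqrt{2240 + 2020} = 1712 + \sqrt{2240 + 2020} = 1712 + \sqrt{4260} = 1712 + 2 \sqrt{1065}$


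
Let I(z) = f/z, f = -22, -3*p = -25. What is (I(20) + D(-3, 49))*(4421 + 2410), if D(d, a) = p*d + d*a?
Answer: -11824461/10 ≈ -1.1824e+6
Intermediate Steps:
p = 25/3 (p = -⅓*(-25) = 25/3 ≈ 8.3333)
D(d, a) = 25*d/3 + a*d (D(d, a) = 25*d/3 + d*a = 25*d/3 + a*d)
I(z) = -22/z
(I(20) + D(-3, 49))*(4421 + 2410) = (-22/20 + (⅓)*(-3)*(25 + 3*49))*(4421 + 2410) = (-22*1/20 + (⅓)*(-3)*(25 + 147))*6831 = (-11/10 + (⅓)*(-3)*172)*6831 = (-11/10 - 172)*6831 = -1731/10*6831 = -11824461/10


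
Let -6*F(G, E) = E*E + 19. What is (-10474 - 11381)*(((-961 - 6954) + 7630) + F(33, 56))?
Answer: 35441525/2 ≈ 1.7721e+7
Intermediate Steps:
F(G, E) = -19/6 - E²/6 (F(G, E) = -(E*E + 19)/6 = -(E² + 19)/6 = -(19 + E²)/6 = -19/6 - E²/6)
(-10474 - 11381)*(((-961 - 6954) + 7630) + F(33, 56)) = (-10474 - 11381)*(((-961 - 6954) + 7630) + (-19/6 - ⅙*56²)) = -21855*((-7915 + 7630) + (-19/6 - ⅙*3136)) = -21855*(-285 + (-19/6 - 1568/3)) = -21855*(-285 - 3155/6) = -21855*(-4865/6) = 35441525/2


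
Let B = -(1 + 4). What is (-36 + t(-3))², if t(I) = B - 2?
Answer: 1849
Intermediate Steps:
B = -5 (B = -1*5 = -5)
t(I) = -7 (t(I) = -5 - 2 = -7)
(-36 + t(-3))² = (-36 - 7)² = (-43)² = 1849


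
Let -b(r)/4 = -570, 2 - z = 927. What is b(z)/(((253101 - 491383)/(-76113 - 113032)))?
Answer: 19602300/10831 ≈ 1809.8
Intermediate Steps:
z = -925 (z = 2 - 1*927 = 2 - 927 = -925)
b(r) = 2280 (b(r) = -4*(-570) = 2280)
b(z)/(((253101 - 491383)/(-76113 - 113032))) = 2280/(((253101 - 491383)/(-76113 - 113032))) = 2280/((-238282/(-189145))) = 2280/((-238282*(-1/189145))) = 2280/(21662/17195) = 2280*(17195/21662) = 19602300/10831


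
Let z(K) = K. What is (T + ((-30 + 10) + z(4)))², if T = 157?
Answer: 19881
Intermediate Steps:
(T + ((-30 + 10) + z(4)))² = (157 + ((-30 + 10) + 4))² = (157 + (-20 + 4))² = (157 - 16)² = 141² = 19881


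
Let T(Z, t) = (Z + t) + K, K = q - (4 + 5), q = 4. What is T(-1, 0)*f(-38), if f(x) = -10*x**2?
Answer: 86640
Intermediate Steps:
K = -5 (K = 4 - (4 + 5) = 4 - 1*9 = 4 - 9 = -5)
T(Z, t) = -5 + Z + t (T(Z, t) = (Z + t) - 5 = -5 + Z + t)
T(-1, 0)*f(-38) = (-5 - 1 + 0)*(-10*(-38)**2) = -(-60)*1444 = -6*(-14440) = 86640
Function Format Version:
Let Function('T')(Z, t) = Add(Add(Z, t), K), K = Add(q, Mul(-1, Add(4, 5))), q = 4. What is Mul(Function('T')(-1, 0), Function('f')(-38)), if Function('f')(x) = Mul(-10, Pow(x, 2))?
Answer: 86640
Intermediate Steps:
K = -5 (K = Add(4, Mul(-1, Add(4, 5))) = Add(4, Mul(-1, 9)) = Add(4, -9) = -5)
Function('T')(Z, t) = Add(-5, Z, t) (Function('T')(Z, t) = Add(Add(Z, t), -5) = Add(-5, Z, t))
Mul(Function('T')(-1, 0), Function('f')(-38)) = Mul(Add(-5, -1, 0), Mul(-10, Pow(-38, 2))) = Mul(-6, Mul(-10, 1444)) = Mul(-6, -14440) = 86640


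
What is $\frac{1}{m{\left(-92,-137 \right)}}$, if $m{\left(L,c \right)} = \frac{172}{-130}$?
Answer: $- \frac{65}{86} \approx -0.75581$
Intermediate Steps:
$m{\left(L,c \right)} = - \frac{86}{65}$ ($m{\left(L,c \right)} = 172 \left(- \frac{1}{130}\right) = - \frac{86}{65}$)
$\frac{1}{m{\left(-92,-137 \right)}} = \frac{1}{- \frac{86}{65}} = - \frac{65}{86}$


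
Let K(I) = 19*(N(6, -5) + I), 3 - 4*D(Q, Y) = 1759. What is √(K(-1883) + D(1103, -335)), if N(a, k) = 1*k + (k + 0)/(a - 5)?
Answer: I*√36406 ≈ 190.8*I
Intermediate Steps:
D(Q, Y) = -439 (D(Q, Y) = ¾ - ¼*1759 = ¾ - 1759/4 = -439)
N(a, k) = k + k/(-5 + a)
K(I) = -190 + 19*I (K(I) = 19*(-5*(-4 + 6)/(-5 + 6) + I) = 19*(-5*2/1 + I) = 19*(-5*1*2 + I) = 19*(-10 + I) = -190 + 19*I)
√(K(-1883) + D(1103, -335)) = √((-190 + 19*(-1883)) - 439) = √((-190 - 35777) - 439) = √(-35967 - 439) = √(-36406) = I*√36406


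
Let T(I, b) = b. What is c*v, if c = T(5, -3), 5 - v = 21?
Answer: 48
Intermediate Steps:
v = -16 (v = 5 - 1*21 = 5 - 21 = -16)
c = -3
c*v = -3*(-16) = 48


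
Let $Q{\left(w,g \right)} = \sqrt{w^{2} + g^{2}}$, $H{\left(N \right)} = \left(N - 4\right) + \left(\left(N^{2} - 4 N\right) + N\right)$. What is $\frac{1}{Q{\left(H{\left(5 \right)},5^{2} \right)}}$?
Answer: $\frac{\sqrt{746}}{746} \approx 0.036613$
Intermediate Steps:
$H{\left(N \right)} = -4 + N^{2} - 2 N$ ($H{\left(N \right)} = \left(-4 + N\right) + \left(N^{2} - 3 N\right) = -4 + N^{2} - 2 N$)
$Q{\left(w,g \right)} = \sqrt{g^{2} + w^{2}}$
$\frac{1}{Q{\left(H{\left(5 \right)},5^{2} \right)}} = \frac{1}{\sqrt{\left(5^{2}\right)^{2} + \left(-4 + 5^{2} - 10\right)^{2}}} = \frac{1}{\sqrt{25^{2} + \left(-4 + 25 - 10\right)^{2}}} = \frac{1}{\sqrt{625 + 11^{2}}} = \frac{1}{\sqrt{625 + 121}} = \frac{1}{\sqrt{746}} = \frac{\sqrt{746}}{746}$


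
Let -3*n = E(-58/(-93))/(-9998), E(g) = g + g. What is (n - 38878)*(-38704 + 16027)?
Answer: 409878936165820/464907 ≈ 8.8164e+8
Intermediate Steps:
E(g) = 2*g
n = 58/1394721 (n = -2*(-58/(-93))/(3*(-9998)) = -2*(-58*(-1/93))*(-1)/(3*9998) = -2*(58/93)*(-1)/(3*9998) = -116*(-1)/(279*9998) = -⅓*(-58/464907) = 58/1394721 ≈ 4.1585e-5)
(n - 38878)*(-38704 + 16027) = (58/1394721 - 38878)*(-38704 + 16027) = -54223962980/1394721*(-22677) = 409878936165820/464907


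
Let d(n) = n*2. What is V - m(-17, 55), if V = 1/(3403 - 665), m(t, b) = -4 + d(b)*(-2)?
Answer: 613313/2738 ≈ 224.00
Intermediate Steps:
d(n) = 2*n
m(t, b) = -4 - 4*b (m(t, b) = -4 + (2*b)*(-2) = -4 - 4*b)
V = 1/2738 ≈ 0.00036523
V - m(-17, 55) = 1/2738 - (-4 - 4*55) = 1/2738 - (-4 - 220) = 1/2738 - 1*(-224) = 1/2738 + 224 = 613313/2738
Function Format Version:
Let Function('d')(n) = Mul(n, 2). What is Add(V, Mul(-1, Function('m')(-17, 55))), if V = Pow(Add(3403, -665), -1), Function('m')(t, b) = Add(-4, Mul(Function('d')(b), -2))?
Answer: Rational(613313, 2738) ≈ 224.00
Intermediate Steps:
Function('d')(n) = Mul(2, n)
Function('m')(t, b) = Add(-4, Mul(-4, b)) (Function('m')(t, b) = Add(-4, Mul(Mul(2, b), -2)) = Add(-4, Mul(-4, b)))
V = Rational(1, 2738) (V = Pow(2738, -1) = Rational(1, 2738) ≈ 0.00036523)
Add(V, Mul(-1, Function('m')(-17, 55))) = Add(Rational(1, 2738), Mul(-1, Add(-4, Mul(-4, 55)))) = Add(Rational(1, 2738), Mul(-1, Add(-4, -220))) = Add(Rational(1, 2738), Mul(-1, -224)) = Add(Rational(1, 2738), 224) = Rational(613313, 2738)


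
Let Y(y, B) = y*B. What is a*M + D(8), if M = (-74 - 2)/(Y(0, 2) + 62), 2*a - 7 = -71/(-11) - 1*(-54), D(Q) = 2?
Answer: -13416/341 ≈ -39.343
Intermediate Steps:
Y(y, B) = B*y
a = 371/11 (a = 7/2 + (-71/(-11) - 1*(-54))/2 = 7/2 + (-71*(-1/11) + 54)/2 = 7/2 + (71/11 + 54)/2 = 7/2 + (½)*(665/11) = 7/2 + 665/22 = 371/11 ≈ 33.727)
M = -38/31 (M = (-74 - 2)/(2*0 + 62) = -76/(0 + 62) = -76/62 = -76*1/62 = -38/31 ≈ -1.2258)
a*M + D(8) = (371/11)*(-38/31) + 2 = -14098/341 + 2 = -13416/341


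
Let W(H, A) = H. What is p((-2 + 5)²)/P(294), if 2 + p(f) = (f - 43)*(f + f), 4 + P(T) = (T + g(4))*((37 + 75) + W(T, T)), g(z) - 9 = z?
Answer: -307/62319 ≈ -0.0049263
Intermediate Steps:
g(z) = 9 + z
P(T) = -4 + (13 + T)*(112 + T) (P(T) = -4 + (T + (9 + 4))*((37 + 75) + T) = -4 + (T + 13)*(112 + T) = -4 + (13 + T)*(112 + T))
p(f) = -2 + 2*f*(-43 + f) (p(f) = -2 + (f - 43)*(f + f) = -2 + (-43 + f)*(2*f) = -2 + 2*f*(-43 + f))
p((-2 + 5)²)/P(294) = (-2 - 86*(-2 + 5)² + 2*((-2 + 5)²)²)/(1452 + 294² + 125*294) = (-2 - 86*3² + 2*(3²)²)/(1452 + 86436 + 36750) = (-2 - 86*9 + 2*9²)/124638 = (-2 - 774 + 2*81)*(1/124638) = (-2 - 774 + 162)*(1/124638) = -614*1/124638 = -307/62319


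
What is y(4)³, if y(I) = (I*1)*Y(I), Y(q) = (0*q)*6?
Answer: 0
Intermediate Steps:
Y(q) = 0 (Y(q) = 0*6 = 0)
y(I) = 0 (y(I) = (I*1)*0 = I*0 = 0)
y(4)³ = 0³ = 0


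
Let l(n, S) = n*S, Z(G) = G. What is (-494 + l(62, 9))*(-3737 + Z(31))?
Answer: -237184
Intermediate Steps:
l(n, S) = S*n
(-494 + l(62, 9))*(-3737 + Z(31)) = (-494 + 9*62)*(-3737 + 31) = (-494 + 558)*(-3706) = 64*(-3706) = -237184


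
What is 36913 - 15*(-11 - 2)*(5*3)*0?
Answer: 36913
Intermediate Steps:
36913 - 15*(-11 - 2)*(5*3)*0 = 36913 - 15*(-13)*15*0 = 36913 - (-195)*0 = 36913 - 1*0 = 36913 + 0 = 36913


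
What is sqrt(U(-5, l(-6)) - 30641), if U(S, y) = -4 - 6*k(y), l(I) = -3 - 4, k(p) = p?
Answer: 101*I*sqrt(3) ≈ 174.94*I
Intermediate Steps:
l(I) = -7
U(S, y) = -4 - 6*y
sqrt(U(-5, l(-6)) - 30641) = sqrt((-4 - 6*(-7)) - 30641) = sqrt((-4 + 42) - 30641) = sqrt(38 - 30641) = sqrt(-30603) = 101*I*sqrt(3)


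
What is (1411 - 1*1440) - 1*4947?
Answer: -4976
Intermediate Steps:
(1411 - 1*1440) - 1*4947 = (1411 - 1440) - 4947 = -29 - 4947 = -4976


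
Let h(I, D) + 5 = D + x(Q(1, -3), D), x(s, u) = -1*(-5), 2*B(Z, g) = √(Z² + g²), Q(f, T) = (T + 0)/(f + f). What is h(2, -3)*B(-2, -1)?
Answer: -3*√5/2 ≈ -3.3541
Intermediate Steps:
Q(f, T) = T/(2*f) (Q(f, T) = T/((2*f)) = T*(1/(2*f)) = T/(2*f))
B(Z, g) = √(Z² + g²)/2
x(s, u) = 5
h(I, D) = D (h(I, D) = -5 + (D + 5) = -5 + (5 + D) = D)
h(2, -3)*B(-2, -1) = -3*√((-2)² + (-1)²)/2 = -3*√(4 + 1)/2 = -3*√5/2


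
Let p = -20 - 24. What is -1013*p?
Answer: 44572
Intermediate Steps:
p = -44
-1013*p = -1013*(-44) = 44572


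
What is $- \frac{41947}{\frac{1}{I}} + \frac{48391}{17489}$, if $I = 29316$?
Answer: $- \frac{21506542460837}{17489} \approx -1.2297 \cdot 10^{9}$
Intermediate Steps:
$- \frac{41947}{\frac{1}{I}} + \frac{48391}{17489} = - \frac{41947}{\frac{1}{29316}} + \frac{48391}{17489} = - 41947 \frac{1}{\frac{1}{29316}} + 48391 \cdot \frac{1}{17489} = \left(-41947\right) 29316 + \frac{48391}{17489} = -1229718252 + \frac{48391}{17489} = - \frac{21506542460837}{17489}$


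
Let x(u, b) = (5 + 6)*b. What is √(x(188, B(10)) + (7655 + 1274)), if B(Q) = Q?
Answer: √9039 ≈ 95.074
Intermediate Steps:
x(u, b) = 11*b
√(x(188, B(10)) + (7655 + 1274)) = √(11*10 + (7655 + 1274)) = √(110 + 8929) = √9039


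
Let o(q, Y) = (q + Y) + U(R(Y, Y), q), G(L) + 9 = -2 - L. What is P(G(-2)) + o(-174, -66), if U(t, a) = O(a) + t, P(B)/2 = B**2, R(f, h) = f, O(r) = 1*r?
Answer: -318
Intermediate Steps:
O(r) = r
G(L) = -11 - L (G(L) = -9 + (-2 - L) = -11 - L)
P(B) = 2*B**2
U(t, a) = a + t
o(q, Y) = 2*Y + 2*q (o(q, Y) = (q + Y) + (q + Y) = (Y + q) + (Y + q) = 2*Y + 2*q)
P(G(-2)) + o(-174, -66) = 2*(-11 - 1*(-2))**2 + (2*(-66) + 2*(-174)) = 2*(-11 + 2)**2 + (-132 - 348) = 2*(-9)**2 - 480 = 2*81 - 480 = 162 - 480 = -318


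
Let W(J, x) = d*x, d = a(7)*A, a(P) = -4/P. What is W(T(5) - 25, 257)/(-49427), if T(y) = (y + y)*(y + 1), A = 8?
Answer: 8224/345989 ≈ 0.023770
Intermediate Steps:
T(y) = 2*y*(1 + y) (T(y) = (2*y)*(1 + y) = 2*y*(1 + y))
d = -32/7 (d = -4/7*8 = -32/7 ≈ -4.5714)
W(J, x) = -32*x/7
W(T(5) - 25, 257)/(-49427) = -32/7*257/(-49427) = -8224/7*(-1/49427) = 8224/345989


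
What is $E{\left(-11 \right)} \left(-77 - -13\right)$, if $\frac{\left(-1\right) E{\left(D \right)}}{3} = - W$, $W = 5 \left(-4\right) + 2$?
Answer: $3456$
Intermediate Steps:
$W = -18$ ($W = -20 + 2 = -18$)
$E{\left(D \right)} = -54$ ($E{\left(D \right)} = - 3 \left(\left(-1\right) \left(-18\right)\right) = \left(-3\right) 18 = -54$)
$E{\left(-11 \right)} \left(-77 - -13\right) = - 54 \left(-77 - -13\right) = - 54 \left(-77 + 13\right) = \left(-54\right) \left(-64\right) = 3456$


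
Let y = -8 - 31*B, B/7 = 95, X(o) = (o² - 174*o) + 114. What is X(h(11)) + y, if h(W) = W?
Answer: -22302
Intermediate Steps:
X(o) = 114 + o² - 174*o
B = 665 (B = 7*95 = 665)
y = -20623 (y = -8 - 31*665 = -8 - 20615 = -20623)
X(h(11)) + y = (114 + 11² - 174*11) - 20623 = (114 + 121 - 1914) - 20623 = -1679 - 20623 = -22302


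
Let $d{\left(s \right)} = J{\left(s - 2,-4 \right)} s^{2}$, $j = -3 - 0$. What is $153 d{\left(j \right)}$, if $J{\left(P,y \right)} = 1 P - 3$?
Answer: $-11016$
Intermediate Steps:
$j = -3$ ($j = -3 + 0 = -3$)
$J{\left(P,y \right)} = -3 + P$ ($J{\left(P,y \right)} = P - 3 = -3 + P$)
$d{\left(s \right)} = s^{2} \left(-5 + s\right)$ ($d{\left(s \right)} = \left(-3 + \left(s - 2\right)\right) s^{2} = \left(-3 + \left(-2 + s\right)\right) s^{2} = \left(-5 + s\right) s^{2} = s^{2} \left(-5 + s\right)$)
$153 d{\left(j \right)} = 153 \left(-3\right)^{2} \left(-5 - 3\right) = 153 \cdot 9 \left(-8\right) = 153 \left(-72\right) = -11016$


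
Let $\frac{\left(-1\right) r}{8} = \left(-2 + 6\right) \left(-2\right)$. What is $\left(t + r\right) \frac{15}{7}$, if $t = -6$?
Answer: $\frac{870}{7} \approx 124.29$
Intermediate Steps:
$r = 64$ ($r = - 8 \left(-2 + 6\right) \left(-2\right) = - 8 \cdot 4 \left(-2\right) = \left(-8\right) \left(-8\right) = 64$)
$\left(t + r\right) \frac{15}{7} = \left(-6 + 64\right) \frac{15}{7} = 58 \cdot 15 \cdot \frac{1}{7} = 58 \cdot \frac{15}{7} = \frac{870}{7}$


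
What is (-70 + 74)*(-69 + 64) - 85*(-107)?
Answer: 9075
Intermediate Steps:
(-70 + 74)*(-69 + 64) - 85*(-107) = 4*(-5) + 9095 = -20 + 9095 = 9075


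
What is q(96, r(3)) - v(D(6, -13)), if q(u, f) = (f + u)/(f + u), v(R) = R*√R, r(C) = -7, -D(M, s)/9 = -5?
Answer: 1 - 135*√5 ≈ -300.87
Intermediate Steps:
D(M, s) = 45 (D(M, s) = -9*(-5) = 45)
v(R) = R^(3/2)
q(u, f) = 1
q(96, r(3)) - v(D(6, -13)) = 1 - 45^(3/2) = 1 - 135*√5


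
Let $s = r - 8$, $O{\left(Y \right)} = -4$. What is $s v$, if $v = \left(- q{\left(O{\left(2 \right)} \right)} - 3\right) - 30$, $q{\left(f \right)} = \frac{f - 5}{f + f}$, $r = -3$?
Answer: $\frac{3003}{8} \approx 375.38$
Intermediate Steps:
$s = -11$ ($s = -3 - 8 = -11$)
$q{\left(f \right)} = \frac{-5 + f}{2 f}$
$v = - \frac{273}{8}$ ($v = \left(- \frac{-5 - 4}{2 \left(-4\right)} - 3\right) - 30 = \left(- \frac{\left(-1\right) \left(-9\right)}{2 \cdot 4} - 3\right) - 30 = \left(\left(-1\right) \frac{9}{8} - 3\right) - 30 = \left(- \frac{9}{8} - 3\right) - 30 = - \frac{33}{8} - 30 = - \frac{273}{8} \approx -34.125$)
$s v = \left(-11\right) \left(- \frac{273}{8}\right) = \frac{3003}{8}$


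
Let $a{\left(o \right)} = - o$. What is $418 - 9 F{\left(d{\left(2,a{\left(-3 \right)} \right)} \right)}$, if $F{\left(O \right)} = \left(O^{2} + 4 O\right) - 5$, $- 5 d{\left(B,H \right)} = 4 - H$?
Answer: $\frac{11746}{25} \approx 469.84$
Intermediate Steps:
$d{\left(B,H \right)} = - \frac{4}{5} + \frac{H}{5}$ ($d{\left(B,H \right)} = - \frac{4 - H}{5} = - \frac{4}{5} + \frac{H}{5}$)
$F{\left(O \right)} = -5 + O^{2} + 4 O$
$418 - 9 F{\left(d{\left(2,a{\left(-3 \right)} \right)} \right)} = 418 - 9 \left(-5 + \left(- \frac{4}{5} + \frac{\left(-1\right) \left(-3\right)}{5}\right)^{2} + 4 \left(- \frac{4}{5} + \frac{\left(-1\right) \left(-3\right)}{5}\right)\right) = 418 - 9 \left(-5 + \left(- \frac{4}{5} + \frac{1}{5} \cdot 3\right)^{2} + 4 \left(- \frac{4}{5} + \frac{1}{5} \cdot 3\right)\right) = 418 - 9 \left(-5 + \left(- \frac{4}{5} + \frac{3}{5}\right)^{2} + 4 \left(- \frac{4}{5} + \frac{3}{5}\right)\right) = 418 - 9 \left(-5 + \left(- \frac{1}{5}\right)^{2} + 4 \left(- \frac{1}{5}\right)\right) = 418 - 9 \left(-5 + \frac{1}{25} - \frac{4}{5}\right) = 418 - - \frac{1296}{25} = 418 + \frac{1296}{25} = \frac{11746}{25}$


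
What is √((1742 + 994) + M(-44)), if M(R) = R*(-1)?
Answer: 2*√695 ≈ 52.726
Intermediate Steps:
M(R) = -R
√((1742 + 994) + M(-44)) = √((1742 + 994) - 1*(-44)) = √(2736 + 44) = √2780 = 2*√695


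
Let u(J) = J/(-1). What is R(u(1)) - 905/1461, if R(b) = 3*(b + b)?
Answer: -9671/1461 ≈ -6.6194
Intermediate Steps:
u(J) = -J (u(J) = J*(-1) = -J)
R(b) = 6*b (R(b) = 3*(2*b) = 6*b)
R(u(1)) - 905/1461 = 6*(-1*1) - 905/1461 = 6*(-1) + (1/1461)*(-905) = -6 - 905/1461 = -9671/1461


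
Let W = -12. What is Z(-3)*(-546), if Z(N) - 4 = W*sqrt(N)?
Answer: -2184 + 6552*I*sqrt(3) ≈ -2184.0 + 11348.0*I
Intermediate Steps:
Z(N) = 4 - 12*sqrt(N)
Z(-3)*(-546) = (4 - 12*I*sqrt(3))*(-546) = -2184 + 6552*I*sqrt(3)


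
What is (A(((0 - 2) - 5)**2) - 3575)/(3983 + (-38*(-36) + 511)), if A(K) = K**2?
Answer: -587/2931 ≈ -0.20027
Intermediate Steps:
(A(((0 - 2) - 5)**2) - 3575)/(3983 + (-38*(-36) + 511)) = ((((0 - 2) - 5)**2)**2 - 3575)/(3983 + (-38*(-36) + 511)) = (((-2 - 5)**2)**2 - 3575)/(3983 + (1368 + 511)) = (((-7)**2)**2 - 3575)/(3983 + 1879) = (49**2 - 3575)/5862 = (2401 - 3575)*(1/5862) = -1174*1/5862 = -587/2931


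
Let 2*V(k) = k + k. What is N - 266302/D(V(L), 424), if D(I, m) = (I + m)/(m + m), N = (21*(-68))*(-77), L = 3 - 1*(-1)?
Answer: -44690732/107 ≈ -4.1767e+5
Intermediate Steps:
L = 4 (L = 3 + 1 = 4)
N = 109956 (N = -1428*(-77) = 109956)
V(k) = k (V(k) = (k + k)/2 = (2*k)/2 = k)
D(I, m) = (I + m)/(2*m) (D(I, m) = (I + m)/((2*m)) = (I + m)*(1/(2*m)) = (I + m)/(2*m))
N - 266302/D(V(L), 424) = 109956 - 266302*848/(4 + 424) = 109956 - 266302/((½)*(1/424)*428) = 109956 - 266302/107/212 = 109956 - 266302*212/107 = 109956 - 56456024/107 = -44690732/107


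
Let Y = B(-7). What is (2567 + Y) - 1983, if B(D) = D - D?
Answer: 584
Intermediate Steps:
B(D) = 0
Y = 0
(2567 + Y) - 1983 = (2567 + 0) - 1983 = 2567 - 1983 = 584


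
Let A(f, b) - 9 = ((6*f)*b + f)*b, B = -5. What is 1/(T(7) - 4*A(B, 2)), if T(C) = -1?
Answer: 1/483 ≈ 0.0020704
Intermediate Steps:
A(f, b) = 9 + b*(f + 6*b*f) (A(f, b) = 9 + ((6*f)*b + f)*b = 9 + (6*b*f + f)*b = 9 + (f + 6*b*f)*b = 9 + b*(f + 6*b*f))
1/(T(7) - 4*A(B, 2)) = 1/(-1 - 4*(9 + 2*(-5) + 6*(-5)*2²)) = 1/(-1 - 4*(9 - 10 + 6*(-5)*4)) = 1/(-1 - 4*(9 - 10 - 120)) = 1/(-1 - 4*(-121)) = 1/(-1 + 484) = 1/483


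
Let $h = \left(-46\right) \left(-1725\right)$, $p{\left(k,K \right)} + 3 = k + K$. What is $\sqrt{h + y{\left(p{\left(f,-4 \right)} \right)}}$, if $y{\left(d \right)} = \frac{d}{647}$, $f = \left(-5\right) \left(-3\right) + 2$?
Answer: $\frac{2 \sqrt{8304157655}}{647} \approx 281.69$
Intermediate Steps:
$f = 17$ ($f = 15 + 2 = 17$)
$p{\left(k,K \right)} = -3 + K + k$ ($p{\left(k,K \right)} = -3 + \left(k + K\right) = -3 + \left(K + k\right) = -3 + K + k$)
$y{\left(d \right)} = \frac{d}{647}$ ($y{\left(d \right)} = d \frac{1}{647} = \frac{d}{647}$)
$h = 79350$
$\sqrt{h + y{\left(p{\left(f,-4 \right)} \right)}} = \sqrt{79350 + \frac{-3 - 4 + 17}{647}} = \sqrt{79350 + \frac{1}{647} \cdot 10} = \sqrt{79350 + \frac{10}{647}} = \sqrt{\frac{51339460}{647}} = \frac{2 \sqrt{8304157655}}{647}$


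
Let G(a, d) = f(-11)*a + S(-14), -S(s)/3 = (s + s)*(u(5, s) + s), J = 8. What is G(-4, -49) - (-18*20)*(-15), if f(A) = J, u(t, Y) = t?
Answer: -6188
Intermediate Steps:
f(A) = 8
S(s) = -6*s*(5 + s) (S(s) = -3*(s + s)*(5 + s) = -3*2*s*(5 + s) = -6*s*(5 + s))
G(a, d) = -756 + 8*a (G(a, d) = 8*a - 6*(-14)*(5 - 14) = 8*a - 6*(-14)*(-9) = 8*a - 756 = -756 + 8*a)
G(-4, -49) - (-18*20)*(-15) = (-756 + 8*(-4)) - (-18*20)*(-15) = (-756 - 32) - (-360)*(-15) = -788 - 1*5400 = -788 - 5400 = -6188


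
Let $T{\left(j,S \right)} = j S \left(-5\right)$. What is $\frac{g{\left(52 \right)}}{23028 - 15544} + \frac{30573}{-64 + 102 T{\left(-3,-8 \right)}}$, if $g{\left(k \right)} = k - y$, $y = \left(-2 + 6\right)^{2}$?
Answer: $- \frac{57091347}{23020784} \approx -2.48$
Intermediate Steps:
$y = 16$ ($y = 4^{2} = 16$)
$T{\left(j,S \right)} = - 5 S j$ ($T{\left(j,S \right)} = S j \left(-5\right) = - 5 S j$)
$g{\left(k \right)} = -16 + k$ ($g{\left(k \right)} = k - 16 = -16 + k$)
$\frac{g{\left(52 \right)}}{23028 - 15544} + \frac{30573}{-64 + 102 T{\left(-3,-8 \right)}} = \frac{-16 + 52}{23028 - 15544} + \frac{30573}{-64 + 102 \left(\left(-5\right) \left(-8\right) \left(-3\right)\right)} = \frac{36}{7484} + \frac{30573}{-64 + 102 \left(-120\right)} = 36 \cdot \frac{1}{7484} + \frac{30573}{-64 - 12240} = \frac{9}{1871} + \frac{30573}{-12304} = \frac{9}{1871} + 30573 \left(- \frac{1}{12304}\right) = \frac{9}{1871} - \frac{30573}{12304} = - \frac{57091347}{23020784}$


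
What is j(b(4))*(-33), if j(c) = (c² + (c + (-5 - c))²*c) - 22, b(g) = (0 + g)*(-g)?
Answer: 5478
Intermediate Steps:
b(g) = -g² (b(g) = g*(-g) = -g²)
j(c) = -22 + c² + 25*c (j(c) = (c² + (-5)²*c) - 22 = (c² + 25*c) - 22 = -22 + c² + 25*c)
j(b(4))*(-33) = (-22 + (-1*4²)² + 25*(-1*4²))*(-33) = (-22 + (-1*16)² + 25*(-1*16))*(-33) = (-22 + (-16)² + 25*(-16))*(-33) = (-22 + 256 - 400)*(-33) = -166*(-33) = 5478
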